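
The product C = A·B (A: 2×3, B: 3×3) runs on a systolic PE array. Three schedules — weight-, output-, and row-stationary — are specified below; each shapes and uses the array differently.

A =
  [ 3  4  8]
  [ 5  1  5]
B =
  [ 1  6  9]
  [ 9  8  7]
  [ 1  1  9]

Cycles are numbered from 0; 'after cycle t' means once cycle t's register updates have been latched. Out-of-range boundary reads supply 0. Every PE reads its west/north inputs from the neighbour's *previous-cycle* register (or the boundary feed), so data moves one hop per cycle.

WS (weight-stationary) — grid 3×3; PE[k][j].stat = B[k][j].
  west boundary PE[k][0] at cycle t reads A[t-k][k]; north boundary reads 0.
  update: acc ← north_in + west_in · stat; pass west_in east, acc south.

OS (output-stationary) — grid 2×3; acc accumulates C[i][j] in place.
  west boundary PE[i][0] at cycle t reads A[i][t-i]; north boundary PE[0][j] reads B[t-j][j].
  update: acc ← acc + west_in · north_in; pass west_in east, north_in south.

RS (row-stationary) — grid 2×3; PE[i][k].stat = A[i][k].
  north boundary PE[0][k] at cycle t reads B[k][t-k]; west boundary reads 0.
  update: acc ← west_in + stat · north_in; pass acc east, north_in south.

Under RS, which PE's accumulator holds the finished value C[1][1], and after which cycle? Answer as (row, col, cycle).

(row, col, cycle) = (1, 2, 4)

Under RS, C[1][1] lands at PE[1][2]:
  after 0 — PE[1][2] acc=0, pass-E 0, pass-S 0
  after 1 — PE[1][2] acc=0, pass-E 0, pass-S 0
  after 2 — PE[1][2] acc=0, pass-E 0, pass-S 0
  after 3 — PE[1][2] acc=19, pass-E 19, pass-S 1
  after 4 — PE[1][2] acc=43, pass-E 43, pass-S 1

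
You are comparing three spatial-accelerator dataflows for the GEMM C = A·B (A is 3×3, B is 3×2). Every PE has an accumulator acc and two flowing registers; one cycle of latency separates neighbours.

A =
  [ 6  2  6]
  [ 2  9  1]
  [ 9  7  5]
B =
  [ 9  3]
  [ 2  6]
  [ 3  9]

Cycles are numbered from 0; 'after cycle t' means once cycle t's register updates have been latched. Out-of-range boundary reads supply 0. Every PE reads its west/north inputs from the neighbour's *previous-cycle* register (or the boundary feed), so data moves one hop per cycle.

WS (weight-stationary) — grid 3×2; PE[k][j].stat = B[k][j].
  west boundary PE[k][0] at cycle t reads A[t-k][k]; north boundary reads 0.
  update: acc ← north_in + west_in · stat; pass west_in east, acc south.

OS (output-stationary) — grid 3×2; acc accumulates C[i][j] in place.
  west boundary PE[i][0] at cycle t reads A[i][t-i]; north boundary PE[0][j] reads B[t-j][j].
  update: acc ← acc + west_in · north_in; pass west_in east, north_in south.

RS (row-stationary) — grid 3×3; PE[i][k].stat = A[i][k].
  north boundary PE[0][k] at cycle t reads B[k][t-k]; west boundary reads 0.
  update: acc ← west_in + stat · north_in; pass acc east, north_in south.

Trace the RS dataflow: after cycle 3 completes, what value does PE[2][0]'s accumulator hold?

Tracing RS — 3×3 array, target PE[2][0]:
  [0] (1,0) acc=0 (h:0 v:0)
  [0] (2,0) acc=0 (h:0 v:0)
  [1] (1,0) acc=18 (h:18 v:9)
  [1] (2,0) acc=0 (h:0 v:0)
  [2] (1,0) acc=6 (h:6 v:3)
  [2] (2,0) acc=81 (h:81 v:9)
  [3] (1,0) acc=0 (h:0 v:0)
  [3] (2,0) acc=27 (h:27 v:3)

PE[2][0].acc = 27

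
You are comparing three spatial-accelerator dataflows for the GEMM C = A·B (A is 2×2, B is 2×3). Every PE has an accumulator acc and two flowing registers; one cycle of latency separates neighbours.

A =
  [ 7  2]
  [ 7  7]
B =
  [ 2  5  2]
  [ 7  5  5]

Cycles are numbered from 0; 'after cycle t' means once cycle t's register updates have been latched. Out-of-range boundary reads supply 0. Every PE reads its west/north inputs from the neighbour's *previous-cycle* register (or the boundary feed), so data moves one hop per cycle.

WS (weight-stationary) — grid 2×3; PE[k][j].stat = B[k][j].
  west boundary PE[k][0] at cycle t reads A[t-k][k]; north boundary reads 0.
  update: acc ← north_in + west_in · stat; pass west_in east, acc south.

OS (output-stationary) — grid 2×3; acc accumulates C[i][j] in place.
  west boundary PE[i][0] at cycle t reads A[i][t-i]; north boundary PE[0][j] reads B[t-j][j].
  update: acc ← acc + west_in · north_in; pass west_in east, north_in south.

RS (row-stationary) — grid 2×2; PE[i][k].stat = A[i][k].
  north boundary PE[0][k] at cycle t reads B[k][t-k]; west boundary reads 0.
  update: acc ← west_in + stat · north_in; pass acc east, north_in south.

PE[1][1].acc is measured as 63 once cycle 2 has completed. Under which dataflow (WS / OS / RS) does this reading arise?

dataflow = RS

Under WS (2×3), PE[1][1]:
  after 0 — PE[1][1] acc=0, pass-E 0, pass-S 0
  after 1 — PE[1][1] acc=0, pass-E 0, pass-S 0
  after 2 — PE[1][1] acc=45, pass-E 2, pass-S 45
Under OS (2×3), PE[1][1]:
  after 0 — PE[1][1] acc=0, pass-E 0, pass-S 0
  after 1 — PE[1][1] acc=0, pass-E 0, pass-S 0
  after 2 — PE[1][1] acc=35, pass-E 7, pass-S 5
Under RS (2×2), PE[1][1]:
  after 0 — PE[1][1] acc=0, pass-E 0, pass-S 0
  after 1 — PE[1][1] acc=0, pass-E 0, pass-S 0
  after 2 — PE[1][1] acc=63, pass-E 63, pass-S 7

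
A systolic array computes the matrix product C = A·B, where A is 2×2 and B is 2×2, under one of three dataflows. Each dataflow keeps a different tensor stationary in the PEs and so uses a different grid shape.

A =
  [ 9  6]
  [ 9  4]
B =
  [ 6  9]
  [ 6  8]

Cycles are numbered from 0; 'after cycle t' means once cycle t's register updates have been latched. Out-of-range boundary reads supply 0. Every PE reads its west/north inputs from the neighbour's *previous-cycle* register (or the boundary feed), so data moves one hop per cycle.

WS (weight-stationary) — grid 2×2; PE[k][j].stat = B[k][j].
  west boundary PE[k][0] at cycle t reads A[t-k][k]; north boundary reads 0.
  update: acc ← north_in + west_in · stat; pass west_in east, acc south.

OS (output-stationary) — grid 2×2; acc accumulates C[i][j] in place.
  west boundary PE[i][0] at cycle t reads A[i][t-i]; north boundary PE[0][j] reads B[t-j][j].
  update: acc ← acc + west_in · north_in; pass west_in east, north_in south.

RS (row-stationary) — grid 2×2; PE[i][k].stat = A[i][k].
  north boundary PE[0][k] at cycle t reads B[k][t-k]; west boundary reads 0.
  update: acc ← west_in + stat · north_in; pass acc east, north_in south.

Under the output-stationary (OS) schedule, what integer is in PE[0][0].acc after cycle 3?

PE[0][0].acc = 90

OS (2×2). Following PE[0][0] plus its west/north inputs:
  @0  [0,0]  acc 54  |  →9  ↓6
  @1  [0,0]  acc 90  |  →6  ↓6
  @2  [0,0]  acc 90  |  →0  ↓0
  @3  [0,0]  acc 90  |  →0  ↓0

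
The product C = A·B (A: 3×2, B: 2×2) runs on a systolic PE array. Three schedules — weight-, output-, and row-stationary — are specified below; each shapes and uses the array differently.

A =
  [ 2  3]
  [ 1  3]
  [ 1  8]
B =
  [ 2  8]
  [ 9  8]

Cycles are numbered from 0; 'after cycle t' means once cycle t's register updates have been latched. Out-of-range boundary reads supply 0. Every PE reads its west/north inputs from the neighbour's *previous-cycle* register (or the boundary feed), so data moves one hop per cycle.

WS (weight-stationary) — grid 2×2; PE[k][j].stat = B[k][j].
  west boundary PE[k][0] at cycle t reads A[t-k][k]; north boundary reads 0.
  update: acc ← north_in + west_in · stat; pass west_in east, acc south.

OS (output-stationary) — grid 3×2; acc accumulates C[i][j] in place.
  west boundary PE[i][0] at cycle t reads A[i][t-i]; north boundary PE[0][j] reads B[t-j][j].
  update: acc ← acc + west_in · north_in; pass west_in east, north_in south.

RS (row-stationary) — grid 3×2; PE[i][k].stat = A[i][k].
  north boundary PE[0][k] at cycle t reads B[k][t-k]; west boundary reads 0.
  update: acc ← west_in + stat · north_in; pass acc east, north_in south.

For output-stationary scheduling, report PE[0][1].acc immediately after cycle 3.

PE[0][1].acc = 40

Tracing OS — 3×2 array, target PE[0][1]:
  step 0 · PE0,0: acc=4; fwd→2 fwd↓2
  step 0 · PE0,1: acc=0; fwd→0 fwd↓0
  step 1 · PE0,0: acc=31; fwd→3 fwd↓9
  step 1 · PE0,1: acc=16; fwd→2 fwd↓8
  step 2 · PE0,0: acc=31; fwd→0 fwd↓0
  step 2 · PE0,1: acc=40; fwd→3 fwd↓8
  step 3 · PE0,0: acc=31; fwd→0 fwd↓0
  step 3 · PE0,1: acc=40; fwd→0 fwd↓0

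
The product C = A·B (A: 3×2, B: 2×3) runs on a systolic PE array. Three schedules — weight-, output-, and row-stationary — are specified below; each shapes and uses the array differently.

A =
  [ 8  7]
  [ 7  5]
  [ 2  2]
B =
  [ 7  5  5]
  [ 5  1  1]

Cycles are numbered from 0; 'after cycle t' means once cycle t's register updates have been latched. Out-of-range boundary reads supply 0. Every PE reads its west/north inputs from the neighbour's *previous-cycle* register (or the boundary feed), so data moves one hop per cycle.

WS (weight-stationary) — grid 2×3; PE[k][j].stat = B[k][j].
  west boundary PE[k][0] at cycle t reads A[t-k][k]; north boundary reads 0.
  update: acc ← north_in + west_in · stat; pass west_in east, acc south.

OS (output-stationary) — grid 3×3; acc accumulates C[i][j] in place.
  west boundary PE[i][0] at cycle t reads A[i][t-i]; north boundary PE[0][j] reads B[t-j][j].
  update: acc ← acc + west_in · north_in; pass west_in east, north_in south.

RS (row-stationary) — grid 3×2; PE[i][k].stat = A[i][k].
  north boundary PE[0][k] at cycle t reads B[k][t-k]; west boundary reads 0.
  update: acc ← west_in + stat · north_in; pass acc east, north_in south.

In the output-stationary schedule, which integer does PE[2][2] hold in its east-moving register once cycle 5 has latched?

register = 2

OS 3×3: PE[2][2] cycle-by-cycle (with neighbour feeds):
  [0] (1,2) acc=0 (h:0 v:0)
  [0] (2,1) acc=0 (h:0 v:0)
  [0] (2,2) acc=0 (h:0 v:0)
  [1] (1,2) acc=0 (h:0 v:0)
  [1] (2,1) acc=0 (h:0 v:0)
  [1] (2,2) acc=0 (h:0 v:0)
  [2] (1,2) acc=0 (h:0 v:0)
  [2] (2,1) acc=0 (h:0 v:0)
  [2] (2,2) acc=0 (h:0 v:0)
  [3] (1,2) acc=35 (h:7 v:5)
  [3] (2,1) acc=10 (h:2 v:5)
  [3] (2,2) acc=0 (h:0 v:0)
  [4] (1,2) acc=40 (h:5 v:1)
  [4] (2,1) acc=12 (h:2 v:1)
  [4] (2,2) acc=10 (h:2 v:5)
  [5] (1,2) acc=40 (h:0 v:0)
  [5] (2,1) acc=12 (h:0 v:0)
  [5] (2,2) acc=12 (h:2 v:1)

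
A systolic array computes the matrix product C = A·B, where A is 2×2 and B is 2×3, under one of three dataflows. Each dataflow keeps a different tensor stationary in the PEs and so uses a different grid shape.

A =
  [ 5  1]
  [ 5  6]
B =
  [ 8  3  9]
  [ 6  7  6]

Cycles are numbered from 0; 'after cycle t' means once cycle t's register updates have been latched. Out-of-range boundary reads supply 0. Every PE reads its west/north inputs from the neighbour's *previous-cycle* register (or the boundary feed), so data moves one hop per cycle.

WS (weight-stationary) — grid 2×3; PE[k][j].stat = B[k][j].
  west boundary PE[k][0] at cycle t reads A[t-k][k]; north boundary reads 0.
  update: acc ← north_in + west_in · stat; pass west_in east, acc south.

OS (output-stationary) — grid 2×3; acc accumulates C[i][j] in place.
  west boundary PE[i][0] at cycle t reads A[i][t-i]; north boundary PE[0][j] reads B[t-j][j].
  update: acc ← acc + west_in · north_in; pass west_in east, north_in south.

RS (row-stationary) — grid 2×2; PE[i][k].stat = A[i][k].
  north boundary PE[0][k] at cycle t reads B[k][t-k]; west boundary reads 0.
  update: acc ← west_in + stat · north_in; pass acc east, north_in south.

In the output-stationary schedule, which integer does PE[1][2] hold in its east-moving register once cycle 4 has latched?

register = 6

OS 2×3: PE[1][2] cycle-by-cycle (with neighbour feeds):
  cycle 0: PE[0][2] → acc 0, east 0, south 0
  cycle 0: PE[1][1] → acc 0, east 0, south 0
  cycle 0: PE[1][2] → acc 0, east 0, south 0
  cycle 1: PE[0][2] → acc 0, east 0, south 0
  cycle 1: PE[1][1] → acc 0, east 0, south 0
  cycle 1: PE[1][2] → acc 0, east 0, south 0
  cycle 2: PE[0][2] → acc 45, east 5, south 9
  cycle 2: PE[1][1] → acc 15, east 5, south 3
  cycle 2: PE[1][2] → acc 0, east 0, south 0
  cycle 3: PE[0][2] → acc 51, east 1, south 6
  cycle 3: PE[1][1] → acc 57, east 6, south 7
  cycle 3: PE[1][2] → acc 45, east 5, south 9
  cycle 4: PE[0][2] → acc 51, east 0, south 0
  cycle 4: PE[1][1] → acc 57, east 0, south 0
  cycle 4: PE[1][2] → acc 81, east 6, south 6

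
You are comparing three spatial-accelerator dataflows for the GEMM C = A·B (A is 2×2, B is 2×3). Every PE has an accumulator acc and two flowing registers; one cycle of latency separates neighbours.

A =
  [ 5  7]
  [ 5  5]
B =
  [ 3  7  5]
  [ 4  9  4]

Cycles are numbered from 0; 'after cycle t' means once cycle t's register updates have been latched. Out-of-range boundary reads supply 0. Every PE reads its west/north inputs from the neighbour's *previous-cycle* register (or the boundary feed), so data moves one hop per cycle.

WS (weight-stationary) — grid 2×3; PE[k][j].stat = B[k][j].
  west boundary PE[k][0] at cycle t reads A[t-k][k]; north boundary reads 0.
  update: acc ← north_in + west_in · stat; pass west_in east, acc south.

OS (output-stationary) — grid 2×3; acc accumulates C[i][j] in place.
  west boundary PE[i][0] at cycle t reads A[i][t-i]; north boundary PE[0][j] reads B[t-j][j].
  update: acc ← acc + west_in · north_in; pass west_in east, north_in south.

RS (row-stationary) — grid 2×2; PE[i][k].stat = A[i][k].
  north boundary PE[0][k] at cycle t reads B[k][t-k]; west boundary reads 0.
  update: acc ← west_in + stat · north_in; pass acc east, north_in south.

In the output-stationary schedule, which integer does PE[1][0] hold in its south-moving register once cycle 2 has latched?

register = 4

Tracing OS — 2×3 array, target PE[1][0]:
  [0] (0,0) acc=15 (h:5 v:3)
  [0] (1,0) acc=0 (h:0 v:0)
  [1] (0,0) acc=43 (h:7 v:4)
  [1] (1,0) acc=15 (h:5 v:3)
  [2] (0,0) acc=43 (h:0 v:0)
  [2] (1,0) acc=35 (h:5 v:4)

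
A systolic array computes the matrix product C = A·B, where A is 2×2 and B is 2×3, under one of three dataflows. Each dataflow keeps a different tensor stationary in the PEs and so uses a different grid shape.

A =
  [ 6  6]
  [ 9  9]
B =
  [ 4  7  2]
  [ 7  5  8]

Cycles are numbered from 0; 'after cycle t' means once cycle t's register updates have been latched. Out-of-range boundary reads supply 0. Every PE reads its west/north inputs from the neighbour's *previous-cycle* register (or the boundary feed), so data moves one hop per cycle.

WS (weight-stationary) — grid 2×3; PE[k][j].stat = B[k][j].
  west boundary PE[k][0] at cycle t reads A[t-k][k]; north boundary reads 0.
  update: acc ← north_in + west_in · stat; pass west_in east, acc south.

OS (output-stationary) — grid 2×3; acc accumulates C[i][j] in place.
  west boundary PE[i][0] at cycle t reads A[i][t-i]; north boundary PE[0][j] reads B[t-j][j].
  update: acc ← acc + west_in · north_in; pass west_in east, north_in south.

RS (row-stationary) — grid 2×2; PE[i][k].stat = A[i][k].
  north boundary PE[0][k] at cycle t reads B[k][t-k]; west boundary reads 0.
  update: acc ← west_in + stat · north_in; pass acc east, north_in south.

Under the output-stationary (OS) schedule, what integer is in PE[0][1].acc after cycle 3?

PE[0][1].acc = 72

OS 2×3: PE[0][1] cycle-by-cycle (with neighbour feeds):
  c0 r0c0: 24 / 6 / 4
  c0 r0c1: 0 / 0 / 0
  c1 r0c0: 66 / 6 / 7
  c1 r0c1: 42 / 6 / 7
  c2 r0c0: 66 / 0 / 0
  c2 r0c1: 72 / 6 / 5
  c3 r0c0: 66 / 0 / 0
  c3 r0c1: 72 / 0 / 0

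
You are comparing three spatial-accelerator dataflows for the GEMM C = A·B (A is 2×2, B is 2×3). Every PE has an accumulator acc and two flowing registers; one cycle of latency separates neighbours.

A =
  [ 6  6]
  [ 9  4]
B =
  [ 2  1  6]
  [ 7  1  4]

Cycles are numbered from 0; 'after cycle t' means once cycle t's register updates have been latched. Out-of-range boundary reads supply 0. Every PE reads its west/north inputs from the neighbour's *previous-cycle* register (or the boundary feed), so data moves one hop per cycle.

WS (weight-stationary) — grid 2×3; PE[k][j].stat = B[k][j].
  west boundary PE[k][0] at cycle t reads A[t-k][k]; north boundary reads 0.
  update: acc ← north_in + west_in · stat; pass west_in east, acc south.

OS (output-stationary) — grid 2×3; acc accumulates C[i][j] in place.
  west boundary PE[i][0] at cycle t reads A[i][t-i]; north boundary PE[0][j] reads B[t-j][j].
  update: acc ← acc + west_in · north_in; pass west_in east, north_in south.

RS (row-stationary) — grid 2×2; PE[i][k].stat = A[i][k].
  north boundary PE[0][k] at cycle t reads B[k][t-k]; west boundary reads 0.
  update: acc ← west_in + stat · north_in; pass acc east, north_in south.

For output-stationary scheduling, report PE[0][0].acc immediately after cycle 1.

PE[0][0].acc = 54

Tracing OS — 2×3 array, target PE[0][0]:
  0: (0,0).acc=12  regs=<6,2>
  1: (0,0).acc=54  regs=<6,7>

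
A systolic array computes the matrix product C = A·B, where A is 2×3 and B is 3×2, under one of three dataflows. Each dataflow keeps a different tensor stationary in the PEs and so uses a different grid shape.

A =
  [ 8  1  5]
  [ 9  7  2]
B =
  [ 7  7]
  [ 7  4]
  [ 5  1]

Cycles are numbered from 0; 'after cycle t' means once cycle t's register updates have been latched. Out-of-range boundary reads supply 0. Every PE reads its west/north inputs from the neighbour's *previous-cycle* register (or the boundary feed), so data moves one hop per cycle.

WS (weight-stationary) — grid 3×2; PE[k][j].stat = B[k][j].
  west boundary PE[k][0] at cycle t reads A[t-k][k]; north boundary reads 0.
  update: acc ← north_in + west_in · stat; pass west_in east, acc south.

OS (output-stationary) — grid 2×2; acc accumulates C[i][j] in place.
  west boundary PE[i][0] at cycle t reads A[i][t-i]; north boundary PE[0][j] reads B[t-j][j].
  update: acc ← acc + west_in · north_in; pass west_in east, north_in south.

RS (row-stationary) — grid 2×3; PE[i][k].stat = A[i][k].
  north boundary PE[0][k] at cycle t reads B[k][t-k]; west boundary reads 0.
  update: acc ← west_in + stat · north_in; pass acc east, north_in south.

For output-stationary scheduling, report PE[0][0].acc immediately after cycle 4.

PE[0][0].acc = 88

OS 2×2: PE[0][0] cycle-by-cycle (with neighbour feeds):
  c0 r0c0: 56 / 8 / 7
  c1 r0c0: 63 / 1 / 7
  c2 r0c0: 88 / 5 / 5
  c3 r0c0: 88 / 0 / 0
  c4 r0c0: 88 / 0 / 0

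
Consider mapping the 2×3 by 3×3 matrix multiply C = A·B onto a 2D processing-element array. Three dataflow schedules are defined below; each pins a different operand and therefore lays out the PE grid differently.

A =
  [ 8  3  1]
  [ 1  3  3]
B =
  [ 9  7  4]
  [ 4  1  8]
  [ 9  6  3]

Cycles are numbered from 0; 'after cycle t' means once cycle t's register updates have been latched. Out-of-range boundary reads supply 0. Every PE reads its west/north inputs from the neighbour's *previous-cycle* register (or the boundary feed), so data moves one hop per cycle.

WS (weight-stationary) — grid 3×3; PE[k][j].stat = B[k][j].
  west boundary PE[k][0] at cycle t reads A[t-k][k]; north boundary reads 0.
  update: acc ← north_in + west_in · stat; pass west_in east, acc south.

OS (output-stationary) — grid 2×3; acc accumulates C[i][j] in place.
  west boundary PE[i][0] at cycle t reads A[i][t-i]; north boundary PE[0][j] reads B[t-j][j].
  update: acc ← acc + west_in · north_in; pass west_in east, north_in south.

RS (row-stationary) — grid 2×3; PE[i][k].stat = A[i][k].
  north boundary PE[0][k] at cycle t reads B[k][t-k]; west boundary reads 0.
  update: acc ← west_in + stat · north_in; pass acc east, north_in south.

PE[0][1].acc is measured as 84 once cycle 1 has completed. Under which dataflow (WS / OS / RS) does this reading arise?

Under WS (3×3), PE[0][1]:
  c0 r0c1: 0 / 0 / 0
  c1 r0c1: 56 / 8 / 56
Under OS (2×3), PE[0][1]:
  c0 r0c1: 0 / 0 / 0
  c1 r0c1: 56 / 8 / 7
Under RS (2×3), PE[0][1]:
  c0 r0c1: 0 / 0 / 0
  c1 r0c1: 84 / 84 / 4

dataflow = RS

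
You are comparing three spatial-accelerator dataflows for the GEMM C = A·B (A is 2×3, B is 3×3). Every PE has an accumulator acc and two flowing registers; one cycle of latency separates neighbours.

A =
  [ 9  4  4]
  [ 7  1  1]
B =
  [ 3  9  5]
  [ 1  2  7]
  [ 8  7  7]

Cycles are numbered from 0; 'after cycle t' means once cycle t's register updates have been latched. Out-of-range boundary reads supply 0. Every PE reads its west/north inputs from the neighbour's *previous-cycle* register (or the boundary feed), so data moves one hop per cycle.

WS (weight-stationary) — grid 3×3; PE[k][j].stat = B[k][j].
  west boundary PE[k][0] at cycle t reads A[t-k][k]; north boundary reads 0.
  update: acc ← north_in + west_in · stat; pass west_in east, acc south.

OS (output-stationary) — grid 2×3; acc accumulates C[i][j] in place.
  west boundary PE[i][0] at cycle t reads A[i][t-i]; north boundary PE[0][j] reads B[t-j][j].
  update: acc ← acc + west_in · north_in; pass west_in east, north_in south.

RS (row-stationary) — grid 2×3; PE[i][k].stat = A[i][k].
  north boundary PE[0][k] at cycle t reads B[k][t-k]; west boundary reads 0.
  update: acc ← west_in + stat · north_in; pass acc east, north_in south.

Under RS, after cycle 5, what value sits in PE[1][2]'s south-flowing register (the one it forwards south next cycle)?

register = 7

RS on a 2×3 grid — tracing PE[1][2] and its feeders:
  after 0 — PE[0][2] acc=0, pass-E 0, pass-S 0
  after 0 — PE[1][1] acc=0, pass-E 0, pass-S 0
  after 0 — PE[1][2] acc=0, pass-E 0, pass-S 0
  after 1 — PE[0][2] acc=0, pass-E 0, pass-S 0
  after 1 — PE[1][1] acc=0, pass-E 0, pass-S 0
  after 1 — PE[1][2] acc=0, pass-E 0, pass-S 0
  after 2 — PE[0][2] acc=63, pass-E 63, pass-S 8
  after 2 — PE[1][1] acc=22, pass-E 22, pass-S 1
  after 2 — PE[1][2] acc=0, pass-E 0, pass-S 0
  after 3 — PE[0][2] acc=117, pass-E 117, pass-S 7
  after 3 — PE[1][1] acc=65, pass-E 65, pass-S 2
  after 3 — PE[1][2] acc=30, pass-E 30, pass-S 8
  after 4 — PE[0][2] acc=101, pass-E 101, pass-S 7
  after 4 — PE[1][1] acc=42, pass-E 42, pass-S 7
  after 4 — PE[1][2] acc=72, pass-E 72, pass-S 7
  after 5 — PE[0][2] acc=0, pass-E 0, pass-S 0
  after 5 — PE[1][1] acc=0, pass-E 0, pass-S 0
  after 5 — PE[1][2] acc=49, pass-E 49, pass-S 7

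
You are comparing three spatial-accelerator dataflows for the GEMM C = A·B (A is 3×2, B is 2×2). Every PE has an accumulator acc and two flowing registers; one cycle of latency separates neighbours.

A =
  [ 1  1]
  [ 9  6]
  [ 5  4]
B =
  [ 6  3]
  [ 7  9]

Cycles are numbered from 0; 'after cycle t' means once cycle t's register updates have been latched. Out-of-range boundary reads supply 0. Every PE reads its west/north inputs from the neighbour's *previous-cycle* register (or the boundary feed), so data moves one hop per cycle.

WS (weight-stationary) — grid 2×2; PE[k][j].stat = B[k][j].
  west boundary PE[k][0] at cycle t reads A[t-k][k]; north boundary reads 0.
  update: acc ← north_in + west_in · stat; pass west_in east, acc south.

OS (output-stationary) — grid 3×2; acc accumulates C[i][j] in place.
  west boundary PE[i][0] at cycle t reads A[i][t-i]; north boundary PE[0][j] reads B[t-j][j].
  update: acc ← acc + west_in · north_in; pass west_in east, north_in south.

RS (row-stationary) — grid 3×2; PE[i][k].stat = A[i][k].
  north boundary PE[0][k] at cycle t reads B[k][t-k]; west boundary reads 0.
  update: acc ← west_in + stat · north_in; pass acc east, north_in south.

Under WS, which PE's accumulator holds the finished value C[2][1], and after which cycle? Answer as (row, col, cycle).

(row, col, cycle) = (1, 1, 4)

WS: C[2][1] accumulates in PE[1][1]:
  t=0 PE[1][1]: acc=0 h=0 v=0
  t=1 PE[1][1]: acc=0 h=0 v=0
  t=2 PE[1][1]: acc=12 h=1 v=12
  t=3 PE[1][1]: acc=81 h=6 v=81
  t=4 PE[1][1]: acc=51 h=4 v=51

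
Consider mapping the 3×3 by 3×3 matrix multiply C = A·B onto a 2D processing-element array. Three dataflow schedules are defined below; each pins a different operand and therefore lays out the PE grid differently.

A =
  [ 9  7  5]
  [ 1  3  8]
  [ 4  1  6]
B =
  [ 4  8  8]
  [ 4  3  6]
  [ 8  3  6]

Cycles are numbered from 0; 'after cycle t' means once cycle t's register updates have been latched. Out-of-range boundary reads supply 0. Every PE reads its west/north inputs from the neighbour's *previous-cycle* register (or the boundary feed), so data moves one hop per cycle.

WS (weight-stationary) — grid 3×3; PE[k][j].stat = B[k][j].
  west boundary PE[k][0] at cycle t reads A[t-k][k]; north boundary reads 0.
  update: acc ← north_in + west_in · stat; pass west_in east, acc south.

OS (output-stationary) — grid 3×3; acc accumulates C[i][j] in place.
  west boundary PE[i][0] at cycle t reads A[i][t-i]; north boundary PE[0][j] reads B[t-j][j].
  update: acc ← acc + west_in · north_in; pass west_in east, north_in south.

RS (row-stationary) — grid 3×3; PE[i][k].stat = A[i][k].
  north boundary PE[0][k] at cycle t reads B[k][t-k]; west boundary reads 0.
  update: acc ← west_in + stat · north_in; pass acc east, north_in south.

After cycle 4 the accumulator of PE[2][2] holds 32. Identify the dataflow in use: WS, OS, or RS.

Under WS (3×3), PE[2][2]:
  @0  [2,2]  acc 0  |  →0  ↓0
  @1  [2,2]  acc 0  |  →0  ↓0
  @2  [2,2]  acc 0  |  →0  ↓0
  @3  [2,2]  acc 0  |  →0  ↓0
  @4  [2,2]  acc 144  |  →5  ↓144
Under OS (3×3), PE[2][2]:
  @0  [2,2]  acc 0  |  →0  ↓0
  @1  [2,2]  acc 0  |  →0  ↓0
  @2  [2,2]  acc 0  |  →0  ↓0
  @3  [2,2]  acc 0  |  →0  ↓0
  @4  [2,2]  acc 32  |  →4  ↓8
Under RS (3×3), PE[2][2]:
  @0  [2,2]  acc 0  |  →0  ↓0
  @1  [2,2]  acc 0  |  →0  ↓0
  @2  [2,2]  acc 0  |  →0  ↓0
  @3  [2,2]  acc 0  |  →0  ↓0
  @4  [2,2]  acc 68  |  →68  ↓8

dataflow = OS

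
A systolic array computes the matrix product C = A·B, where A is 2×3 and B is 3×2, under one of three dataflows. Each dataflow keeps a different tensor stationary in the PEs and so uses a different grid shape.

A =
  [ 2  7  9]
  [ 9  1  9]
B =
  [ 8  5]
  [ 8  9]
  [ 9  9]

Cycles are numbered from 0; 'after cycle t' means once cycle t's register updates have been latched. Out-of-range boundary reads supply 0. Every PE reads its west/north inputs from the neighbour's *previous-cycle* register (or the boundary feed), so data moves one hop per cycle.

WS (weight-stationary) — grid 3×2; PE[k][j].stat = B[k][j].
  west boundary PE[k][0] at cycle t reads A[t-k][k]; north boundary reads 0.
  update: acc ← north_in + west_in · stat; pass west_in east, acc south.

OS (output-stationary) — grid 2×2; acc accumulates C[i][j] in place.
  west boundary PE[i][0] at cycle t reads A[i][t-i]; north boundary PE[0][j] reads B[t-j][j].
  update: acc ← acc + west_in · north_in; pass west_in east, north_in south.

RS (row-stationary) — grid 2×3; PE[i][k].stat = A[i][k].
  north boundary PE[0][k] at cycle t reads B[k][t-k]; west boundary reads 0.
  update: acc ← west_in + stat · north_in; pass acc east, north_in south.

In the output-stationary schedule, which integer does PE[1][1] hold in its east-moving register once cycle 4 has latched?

register = 9

OS 2×2: PE[1][1] cycle-by-cycle (with neighbour feeds):
  cycle 0: PE[0][1] → acc 0, east 0, south 0
  cycle 0: PE[1][0] → acc 0, east 0, south 0
  cycle 0: PE[1][1] → acc 0, east 0, south 0
  cycle 1: PE[0][1] → acc 10, east 2, south 5
  cycle 1: PE[1][0] → acc 72, east 9, south 8
  cycle 1: PE[1][1] → acc 0, east 0, south 0
  cycle 2: PE[0][1] → acc 73, east 7, south 9
  cycle 2: PE[1][0] → acc 80, east 1, south 8
  cycle 2: PE[1][1] → acc 45, east 9, south 5
  cycle 3: PE[0][1] → acc 154, east 9, south 9
  cycle 3: PE[1][0] → acc 161, east 9, south 9
  cycle 3: PE[1][1] → acc 54, east 1, south 9
  cycle 4: PE[0][1] → acc 154, east 0, south 0
  cycle 4: PE[1][0] → acc 161, east 0, south 0
  cycle 4: PE[1][1] → acc 135, east 9, south 9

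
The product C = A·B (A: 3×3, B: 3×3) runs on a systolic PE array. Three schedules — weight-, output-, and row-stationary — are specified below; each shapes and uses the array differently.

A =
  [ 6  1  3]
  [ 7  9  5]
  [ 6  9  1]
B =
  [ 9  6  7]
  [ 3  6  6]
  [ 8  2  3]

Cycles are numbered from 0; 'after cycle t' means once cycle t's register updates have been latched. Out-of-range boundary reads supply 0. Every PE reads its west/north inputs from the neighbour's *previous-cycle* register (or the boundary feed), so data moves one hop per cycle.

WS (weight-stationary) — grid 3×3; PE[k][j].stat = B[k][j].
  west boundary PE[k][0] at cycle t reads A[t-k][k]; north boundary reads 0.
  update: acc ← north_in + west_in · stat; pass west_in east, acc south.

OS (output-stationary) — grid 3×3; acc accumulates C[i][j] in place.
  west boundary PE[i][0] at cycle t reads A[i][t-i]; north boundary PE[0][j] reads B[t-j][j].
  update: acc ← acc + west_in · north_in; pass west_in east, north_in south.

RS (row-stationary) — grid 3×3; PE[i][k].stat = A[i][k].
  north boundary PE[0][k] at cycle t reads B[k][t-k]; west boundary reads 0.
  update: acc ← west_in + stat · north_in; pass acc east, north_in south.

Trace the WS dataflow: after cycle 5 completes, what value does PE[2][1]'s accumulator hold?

PE[2][1].acc = 92

Tracing WS — 3×3 array, target PE[2][1]:
  0: (1,1).acc=0  regs=<0,0>
  0: (2,0).acc=0  regs=<0,0>
  0: (2,1).acc=0  regs=<0,0>
  1: (1,1).acc=0  regs=<0,0>
  1: (2,0).acc=0  regs=<0,0>
  1: (2,1).acc=0  regs=<0,0>
  2: (1,1).acc=42  regs=<1,42>
  2: (2,0).acc=81  regs=<3,81>
  2: (2,1).acc=0  regs=<0,0>
  3: (1,1).acc=96  regs=<9,96>
  3: (2,0).acc=130  regs=<5,130>
  3: (2,1).acc=48  regs=<3,48>
  4: (1,1).acc=90  regs=<9,90>
  4: (2,0).acc=89  regs=<1,89>
  4: (2,1).acc=106  regs=<5,106>
  5: (1,1).acc=0  regs=<0,0>
  5: (2,0).acc=0  regs=<0,0>
  5: (2,1).acc=92  regs=<1,92>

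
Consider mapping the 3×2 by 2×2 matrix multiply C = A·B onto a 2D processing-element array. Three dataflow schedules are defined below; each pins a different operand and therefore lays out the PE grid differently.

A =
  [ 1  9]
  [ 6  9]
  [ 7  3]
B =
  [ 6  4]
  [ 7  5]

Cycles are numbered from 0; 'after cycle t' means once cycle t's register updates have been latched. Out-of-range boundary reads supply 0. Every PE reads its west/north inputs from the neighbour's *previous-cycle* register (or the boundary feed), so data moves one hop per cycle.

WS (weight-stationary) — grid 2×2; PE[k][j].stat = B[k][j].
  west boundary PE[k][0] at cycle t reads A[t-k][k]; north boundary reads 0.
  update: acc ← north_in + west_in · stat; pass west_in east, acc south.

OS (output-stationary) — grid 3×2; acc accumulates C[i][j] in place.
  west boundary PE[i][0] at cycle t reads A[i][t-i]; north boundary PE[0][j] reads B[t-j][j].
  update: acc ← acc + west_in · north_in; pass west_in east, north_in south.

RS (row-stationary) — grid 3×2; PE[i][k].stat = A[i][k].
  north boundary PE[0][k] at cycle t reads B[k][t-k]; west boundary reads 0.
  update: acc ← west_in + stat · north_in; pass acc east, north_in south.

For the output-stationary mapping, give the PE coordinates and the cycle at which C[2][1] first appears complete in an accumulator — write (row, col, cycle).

(row, col, cycle) = (2, 1, 4)

Under OS, C[2][1] lands at PE[2][1]:
  [0] (2,1) acc=0 (h:0 v:0)
  [1] (2,1) acc=0 (h:0 v:0)
  [2] (2,1) acc=0 (h:0 v:0)
  [3] (2,1) acc=28 (h:7 v:4)
  [4] (2,1) acc=43 (h:3 v:5)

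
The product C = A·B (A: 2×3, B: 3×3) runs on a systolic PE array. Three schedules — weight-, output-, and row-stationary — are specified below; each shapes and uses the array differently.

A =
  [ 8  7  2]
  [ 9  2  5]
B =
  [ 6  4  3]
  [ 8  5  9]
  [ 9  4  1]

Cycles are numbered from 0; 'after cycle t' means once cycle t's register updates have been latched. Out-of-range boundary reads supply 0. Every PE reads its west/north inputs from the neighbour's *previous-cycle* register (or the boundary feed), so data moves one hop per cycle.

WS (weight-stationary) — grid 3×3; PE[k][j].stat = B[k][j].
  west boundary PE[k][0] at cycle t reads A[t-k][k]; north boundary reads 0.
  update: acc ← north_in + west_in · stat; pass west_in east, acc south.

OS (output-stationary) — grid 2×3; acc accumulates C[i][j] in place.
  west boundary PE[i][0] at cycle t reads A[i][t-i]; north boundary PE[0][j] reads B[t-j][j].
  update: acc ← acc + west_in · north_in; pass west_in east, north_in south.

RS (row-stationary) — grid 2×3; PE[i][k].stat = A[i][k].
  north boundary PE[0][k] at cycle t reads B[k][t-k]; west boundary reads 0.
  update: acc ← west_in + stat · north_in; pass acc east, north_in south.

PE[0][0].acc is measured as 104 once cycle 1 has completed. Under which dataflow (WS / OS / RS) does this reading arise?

dataflow = OS

— WS: 3×3; PE[0][0] trace:
  step 0 · PE0,0: acc=48; fwd→8 fwd↓48
  step 1 · PE0,0: acc=54; fwd→9 fwd↓54
— OS: 2×3; PE[0][0] trace:
  step 0 · PE0,0: acc=48; fwd→8 fwd↓6
  step 1 · PE0,0: acc=104; fwd→7 fwd↓8
— RS: 2×3; PE[0][0] trace:
  step 0 · PE0,0: acc=48; fwd→48 fwd↓6
  step 1 · PE0,0: acc=32; fwd→32 fwd↓4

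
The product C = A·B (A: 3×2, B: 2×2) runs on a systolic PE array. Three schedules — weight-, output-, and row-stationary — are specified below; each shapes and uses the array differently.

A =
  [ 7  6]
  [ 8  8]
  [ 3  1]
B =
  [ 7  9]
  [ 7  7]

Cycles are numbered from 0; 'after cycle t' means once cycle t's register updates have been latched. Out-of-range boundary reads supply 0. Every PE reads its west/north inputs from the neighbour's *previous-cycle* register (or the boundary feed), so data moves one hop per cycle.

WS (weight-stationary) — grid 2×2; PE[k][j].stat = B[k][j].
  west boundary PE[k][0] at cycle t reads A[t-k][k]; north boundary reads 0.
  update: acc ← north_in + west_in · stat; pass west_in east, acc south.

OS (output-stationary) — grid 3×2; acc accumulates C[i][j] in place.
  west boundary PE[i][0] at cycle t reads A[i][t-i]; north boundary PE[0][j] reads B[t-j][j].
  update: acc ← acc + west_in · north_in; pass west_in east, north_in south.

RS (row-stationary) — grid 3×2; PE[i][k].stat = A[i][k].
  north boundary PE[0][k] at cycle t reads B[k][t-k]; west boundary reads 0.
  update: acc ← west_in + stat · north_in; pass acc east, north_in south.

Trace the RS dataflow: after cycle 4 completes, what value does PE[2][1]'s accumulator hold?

PE[2][1].acc = 34

RS (3×2). Following PE[2][1] plus its west/north inputs:
  c0 r1c1: 0 / 0 / 0
  c0 r2c0: 0 / 0 / 0
  c0 r2c1: 0 / 0 / 0
  c1 r1c1: 0 / 0 / 0
  c1 r2c0: 0 / 0 / 0
  c1 r2c1: 0 / 0 / 0
  c2 r1c1: 112 / 112 / 7
  c2 r2c0: 21 / 21 / 7
  c2 r2c1: 0 / 0 / 0
  c3 r1c1: 128 / 128 / 7
  c3 r2c0: 27 / 27 / 9
  c3 r2c1: 28 / 28 / 7
  c4 r1c1: 0 / 0 / 0
  c4 r2c0: 0 / 0 / 0
  c4 r2c1: 34 / 34 / 7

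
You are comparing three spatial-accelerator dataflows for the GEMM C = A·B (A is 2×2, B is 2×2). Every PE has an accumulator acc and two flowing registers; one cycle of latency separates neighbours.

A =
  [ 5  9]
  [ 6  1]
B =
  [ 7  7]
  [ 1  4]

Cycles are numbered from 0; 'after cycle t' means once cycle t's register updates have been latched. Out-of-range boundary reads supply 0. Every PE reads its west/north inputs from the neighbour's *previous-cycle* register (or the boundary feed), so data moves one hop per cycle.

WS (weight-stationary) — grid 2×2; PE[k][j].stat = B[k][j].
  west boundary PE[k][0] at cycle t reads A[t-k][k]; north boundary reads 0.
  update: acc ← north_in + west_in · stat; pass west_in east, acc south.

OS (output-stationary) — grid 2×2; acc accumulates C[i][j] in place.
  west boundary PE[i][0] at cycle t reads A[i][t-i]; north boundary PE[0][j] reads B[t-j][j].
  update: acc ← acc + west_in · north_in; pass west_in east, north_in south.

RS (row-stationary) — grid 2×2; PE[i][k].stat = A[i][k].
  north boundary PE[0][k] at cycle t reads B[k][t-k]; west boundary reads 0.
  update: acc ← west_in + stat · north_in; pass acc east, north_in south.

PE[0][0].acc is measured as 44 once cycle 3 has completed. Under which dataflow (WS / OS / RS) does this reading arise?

dataflow = OS

WS [2×2] PE[0][0] across cycles:
  0: (0,0).acc=35  regs=<5,35>
  1: (0,0).acc=42  regs=<6,42>
  2: (0,0).acc=0  regs=<0,0>
  3: (0,0).acc=0  regs=<0,0>
OS [2×2] PE[0][0] across cycles:
  0: (0,0).acc=35  regs=<5,7>
  1: (0,0).acc=44  regs=<9,1>
  2: (0,0).acc=44  regs=<0,0>
  3: (0,0).acc=44  regs=<0,0>
RS [2×2] PE[0][0] across cycles:
  0: (0,0).acc=35  regs=<35,7>
  1: (0,0).acc=35  regs=<35,7>
  2: (0,0).acc=0  regs=<0,0>
  3: (0,0).acc=0  regs=<0,0>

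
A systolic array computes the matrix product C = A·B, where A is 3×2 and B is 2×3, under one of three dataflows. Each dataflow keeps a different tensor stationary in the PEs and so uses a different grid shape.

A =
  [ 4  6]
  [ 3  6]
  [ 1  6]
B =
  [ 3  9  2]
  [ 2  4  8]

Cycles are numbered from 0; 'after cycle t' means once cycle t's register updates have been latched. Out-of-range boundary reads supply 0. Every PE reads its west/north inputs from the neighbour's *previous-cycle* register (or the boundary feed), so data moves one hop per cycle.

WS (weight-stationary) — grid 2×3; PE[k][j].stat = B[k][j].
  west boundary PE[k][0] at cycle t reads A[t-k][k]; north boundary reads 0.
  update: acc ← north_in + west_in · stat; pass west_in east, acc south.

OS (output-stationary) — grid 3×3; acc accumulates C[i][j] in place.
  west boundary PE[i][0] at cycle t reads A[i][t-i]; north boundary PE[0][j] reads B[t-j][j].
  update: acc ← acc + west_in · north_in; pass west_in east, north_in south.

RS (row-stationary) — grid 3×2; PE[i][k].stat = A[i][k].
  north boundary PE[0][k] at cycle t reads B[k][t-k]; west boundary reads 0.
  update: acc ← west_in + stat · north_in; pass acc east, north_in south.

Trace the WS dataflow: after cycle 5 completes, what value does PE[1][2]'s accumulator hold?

PE[1][2].acc = 50

WS (2×3). Following PE[1][2] plus its west/north inputs:
  0: (0,2).acc=0  regs=<0,0>
  0: (1,1).acc=0  regs=<0,0>
  0: (1,2).acc=0  regs=<0,0>
  1: (0,2).acc=0  regs=<0,0>
  1: (1,1).acc=0  regs=<0,0>
  1: (1,2).acc=0  regs=<0,0>
  2: (0,2).acc=8  regs=<4,8>
  2: (1,1).acc=60  regs=<6,60>
  2: (1,2).acc=0  regs=<0,0>
  3: (0,2).acc=6  regs=<3,6>
  3: (1,1).acc=51  regs=<6,51>
  3: (1,2).acc=56  regs=<6,56>
  4: (0,2).acc=2  regs=<1,2>
  4: (1,1).acc=33  regs=<6,33>
  4: (1,2).acc=54  regs=<6,54>
  5: (0,2).acc=0  regs=<0,0>
  5: (1,1).acc=0  regs=<0,0>
  5: (1,2).acc=50  regs=<6,50>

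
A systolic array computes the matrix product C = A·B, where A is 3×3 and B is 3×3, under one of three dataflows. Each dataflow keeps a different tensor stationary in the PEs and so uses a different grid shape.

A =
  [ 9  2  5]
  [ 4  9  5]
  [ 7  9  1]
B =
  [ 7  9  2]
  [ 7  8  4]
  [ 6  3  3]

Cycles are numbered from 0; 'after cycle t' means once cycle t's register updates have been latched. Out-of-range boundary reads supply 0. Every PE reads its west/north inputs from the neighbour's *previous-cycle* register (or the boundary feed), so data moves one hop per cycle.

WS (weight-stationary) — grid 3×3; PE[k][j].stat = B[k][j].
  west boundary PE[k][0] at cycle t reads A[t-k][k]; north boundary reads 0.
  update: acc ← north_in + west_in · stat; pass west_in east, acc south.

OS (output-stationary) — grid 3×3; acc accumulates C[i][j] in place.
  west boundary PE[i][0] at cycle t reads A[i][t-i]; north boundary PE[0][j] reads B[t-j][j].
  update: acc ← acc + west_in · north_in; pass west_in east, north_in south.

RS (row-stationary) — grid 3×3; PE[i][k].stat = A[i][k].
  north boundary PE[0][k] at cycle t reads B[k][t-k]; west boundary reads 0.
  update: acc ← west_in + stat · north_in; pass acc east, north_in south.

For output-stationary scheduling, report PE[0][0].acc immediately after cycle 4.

Tracing OS — 3×3 array, target PE[0][0]:
  t=0 PE[0][0]: acc=63 h=9 v=7
  t=1 PE[0][0]: acc=77 h=2 v=7
  t=2 PE[0][0]: acc=107 h=5 v=6
  t=3 PE[0][0]: acc=107 h=0 v=0
  t=4 PE[0][0]: acc=107 h=0 v=0

PE[0][0].acc = 107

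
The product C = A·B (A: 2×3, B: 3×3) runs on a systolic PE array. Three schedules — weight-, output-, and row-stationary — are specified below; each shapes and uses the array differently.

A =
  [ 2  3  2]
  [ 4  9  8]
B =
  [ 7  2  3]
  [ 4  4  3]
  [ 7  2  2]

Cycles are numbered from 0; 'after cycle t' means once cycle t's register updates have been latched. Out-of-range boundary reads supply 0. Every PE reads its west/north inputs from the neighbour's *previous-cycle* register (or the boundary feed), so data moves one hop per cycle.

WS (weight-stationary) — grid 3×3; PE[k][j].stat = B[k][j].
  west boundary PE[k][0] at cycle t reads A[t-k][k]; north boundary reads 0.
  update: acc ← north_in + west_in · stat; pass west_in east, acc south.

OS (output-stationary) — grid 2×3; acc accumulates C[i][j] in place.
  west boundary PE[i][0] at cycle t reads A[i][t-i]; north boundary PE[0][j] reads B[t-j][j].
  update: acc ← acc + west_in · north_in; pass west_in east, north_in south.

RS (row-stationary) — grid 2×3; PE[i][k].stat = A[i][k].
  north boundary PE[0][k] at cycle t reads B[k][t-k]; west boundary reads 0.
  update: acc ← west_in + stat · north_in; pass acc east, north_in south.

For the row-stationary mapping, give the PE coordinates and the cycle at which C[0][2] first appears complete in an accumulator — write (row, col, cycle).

(row, col, cycle) = (0, 2, 4)

RS: C[0][2] accumulates in PE[0][2]:
  t=0 PE[0][2]: acc=0 h=0 v=0
  t=1 PE[0][2]: acc=0 h=0 v=0
  t=2 PE[0][2]: acc=40 h=40 v=7
  t=3 PE[0][2]: acc=20 h=20 v=2
  t=4 PE[0][2]: acc=19 h=19 v=2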